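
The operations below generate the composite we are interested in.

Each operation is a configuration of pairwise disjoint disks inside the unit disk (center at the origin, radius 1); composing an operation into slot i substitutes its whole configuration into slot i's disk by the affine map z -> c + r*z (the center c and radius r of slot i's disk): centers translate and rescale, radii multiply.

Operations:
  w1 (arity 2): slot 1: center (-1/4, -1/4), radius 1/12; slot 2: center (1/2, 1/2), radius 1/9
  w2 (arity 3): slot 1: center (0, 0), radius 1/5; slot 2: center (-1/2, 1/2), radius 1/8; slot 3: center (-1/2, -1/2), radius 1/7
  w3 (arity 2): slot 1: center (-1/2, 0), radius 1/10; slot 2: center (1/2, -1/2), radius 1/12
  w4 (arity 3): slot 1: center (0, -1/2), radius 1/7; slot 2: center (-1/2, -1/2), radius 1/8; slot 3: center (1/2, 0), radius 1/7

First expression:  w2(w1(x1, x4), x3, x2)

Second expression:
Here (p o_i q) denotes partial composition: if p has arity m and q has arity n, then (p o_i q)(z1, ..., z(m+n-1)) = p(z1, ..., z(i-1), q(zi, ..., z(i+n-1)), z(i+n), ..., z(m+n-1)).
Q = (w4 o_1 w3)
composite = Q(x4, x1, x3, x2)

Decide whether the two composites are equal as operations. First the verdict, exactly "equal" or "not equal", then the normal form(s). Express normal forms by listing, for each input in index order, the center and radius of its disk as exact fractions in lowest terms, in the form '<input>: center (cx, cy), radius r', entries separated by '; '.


not equal; the first gives x1: center (-1/20, -1/20), radius 1/60; x2: center (-1/2, -1/2), radius 1/7; x3: center (-1/2, 1/2), radius 1/8; x4: center (1/10, 1/10), radius 1/45 and the second x1: center (1/14, -4/7), radius 1/84; x2: center (1/2, 0), radius 1/7; x3: center (-1/2, -1/2), radius 1/8; x4: center (-1/14, -1/2), radius 1/70


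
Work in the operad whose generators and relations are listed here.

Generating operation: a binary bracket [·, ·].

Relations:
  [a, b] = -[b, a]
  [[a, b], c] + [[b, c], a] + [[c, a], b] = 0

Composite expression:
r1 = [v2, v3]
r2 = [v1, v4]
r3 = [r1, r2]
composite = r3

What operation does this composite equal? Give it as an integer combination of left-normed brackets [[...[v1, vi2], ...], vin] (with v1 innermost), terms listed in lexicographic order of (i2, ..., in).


Skip Jacobi rewriting: expand, keep v1-initial words, read off terms.
Composite bracket: [[v2, v3], [v1, v4]]
Applying ab - ba throughout gives 8 signed words (2^3 = 8).
The v1-initial words carry the normal form:
  word v1v4v2v3 has sign -1, contributing -[[[v1, v4], v2], v3]
  word v1v4v3v2 has sign +1, contributing +[[[v1, v4], v3], v2]

-[[[v1, v4], v2], v3] + [[[v1, v4], v3], v2]


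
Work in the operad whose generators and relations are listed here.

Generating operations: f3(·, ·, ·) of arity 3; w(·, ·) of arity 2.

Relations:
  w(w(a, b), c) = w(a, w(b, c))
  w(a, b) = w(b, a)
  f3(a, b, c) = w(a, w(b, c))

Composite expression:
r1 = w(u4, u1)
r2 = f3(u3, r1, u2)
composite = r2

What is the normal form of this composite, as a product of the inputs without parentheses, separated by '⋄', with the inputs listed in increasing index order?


Shape and order are irrelevant to f3; the u-input set decides.
w(u4, u1) reduces to u4 ⋄ u1
f3(u3, w(u4, u1), u2) reduces to u3 ⋄ u4 ⋄ u1 ⋄ u2
commutativity sorts the factors: u1 ⋄ u2 ⋄ u3 ⋄ u4

u1 ⋄ u2 ⋄ u3 ⋄ u4


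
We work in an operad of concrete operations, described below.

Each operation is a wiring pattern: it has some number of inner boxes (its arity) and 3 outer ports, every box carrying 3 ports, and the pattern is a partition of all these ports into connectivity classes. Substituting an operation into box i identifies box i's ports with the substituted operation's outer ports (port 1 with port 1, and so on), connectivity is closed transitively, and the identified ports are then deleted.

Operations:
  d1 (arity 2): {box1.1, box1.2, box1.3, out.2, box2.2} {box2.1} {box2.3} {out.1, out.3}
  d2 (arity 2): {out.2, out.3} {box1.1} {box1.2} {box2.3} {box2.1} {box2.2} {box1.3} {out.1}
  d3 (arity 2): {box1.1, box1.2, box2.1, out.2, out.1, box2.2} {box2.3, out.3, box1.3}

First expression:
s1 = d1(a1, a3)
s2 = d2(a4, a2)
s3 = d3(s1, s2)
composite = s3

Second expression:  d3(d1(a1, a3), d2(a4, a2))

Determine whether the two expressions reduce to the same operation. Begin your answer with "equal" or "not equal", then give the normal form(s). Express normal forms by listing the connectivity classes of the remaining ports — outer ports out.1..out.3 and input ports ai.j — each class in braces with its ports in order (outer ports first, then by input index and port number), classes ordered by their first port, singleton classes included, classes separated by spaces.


equal; the common form is {out.1, out.2, out.3, a1.1, a1.2, a1.3, a3.2} {a2.1} {a2.2} {a2.3} {a3.1} {a3.3} {a4.1} {a4.2} {a4.3}

The first composite normalizes to {out.1, out.2, out.3, a1.1, a1.2, a1.3, a3.2} {a2.1} {a2.2} {a2.3} {a3.1} {a3.3} {a4.1} {a4.2} {a4.3}
The second composite normalizes to {out.1, out.2, out.3, a1.1, a1.2, a1.3, a3.2} {a2.1} {a2.2} {a2.3} {a3.1} {a3.3} {a4.1} {a4.2} {a4.3}
Both agree, so they are equal.


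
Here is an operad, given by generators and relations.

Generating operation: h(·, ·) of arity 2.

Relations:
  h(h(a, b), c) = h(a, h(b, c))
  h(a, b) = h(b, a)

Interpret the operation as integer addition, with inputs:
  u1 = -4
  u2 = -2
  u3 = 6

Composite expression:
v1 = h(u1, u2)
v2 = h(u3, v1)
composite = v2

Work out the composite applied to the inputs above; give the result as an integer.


0

h(u1, u2) = -6
h(u3, h(u1, u2)) = 0


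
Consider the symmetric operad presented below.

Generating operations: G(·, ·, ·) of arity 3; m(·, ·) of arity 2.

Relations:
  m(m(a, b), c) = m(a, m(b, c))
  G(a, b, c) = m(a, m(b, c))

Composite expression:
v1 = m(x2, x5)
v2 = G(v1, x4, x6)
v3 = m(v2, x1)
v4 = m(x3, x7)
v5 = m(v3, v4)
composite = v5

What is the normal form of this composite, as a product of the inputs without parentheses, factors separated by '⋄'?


x2 ⋄ x5 ⋄ x4 ⋄ x6 ⋄ x1 ⋄ x3 ⋄ x7

Under associativity of m, the answer is the x's in reading order.
m(x2, x5) collapses to x2 ⋄ x5
G(m(x2, x5), x4, x6) collapses to x2 ⋄ x5 ⋄ x4 ⋄ x6
m(G(m(x2, x5), x4, x6), x1) collapses to x2 ⋄ x5 ⋄ x4 ⋄ x6 ⋄ x1
m(x3, x7) collapses to x3 ⋄ x7
m(m(G(m(x2, x5), x4, x6), x1), m(x3, x7)) collapses to x2 ⋄ x5 ⋄ x4 ⋄ x6 ⋄ x1 ⋄ x3 ⋄ x7


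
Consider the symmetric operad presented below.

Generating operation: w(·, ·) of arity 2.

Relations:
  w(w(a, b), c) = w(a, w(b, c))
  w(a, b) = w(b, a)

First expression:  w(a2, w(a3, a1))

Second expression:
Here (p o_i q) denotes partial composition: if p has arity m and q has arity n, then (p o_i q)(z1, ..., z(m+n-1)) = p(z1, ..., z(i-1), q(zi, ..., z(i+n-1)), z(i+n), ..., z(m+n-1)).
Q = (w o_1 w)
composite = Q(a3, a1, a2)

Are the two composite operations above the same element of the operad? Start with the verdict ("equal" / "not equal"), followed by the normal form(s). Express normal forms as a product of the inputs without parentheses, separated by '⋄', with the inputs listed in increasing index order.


equal: each reduces to a1 ⋄ a2 ⋄ a3

The first expression reduces to a1 ⋄ a2 ⋄ a3
The second expression reduces to a1 ⋄ a2 ⋄ a3
Both agree, so they are equal.


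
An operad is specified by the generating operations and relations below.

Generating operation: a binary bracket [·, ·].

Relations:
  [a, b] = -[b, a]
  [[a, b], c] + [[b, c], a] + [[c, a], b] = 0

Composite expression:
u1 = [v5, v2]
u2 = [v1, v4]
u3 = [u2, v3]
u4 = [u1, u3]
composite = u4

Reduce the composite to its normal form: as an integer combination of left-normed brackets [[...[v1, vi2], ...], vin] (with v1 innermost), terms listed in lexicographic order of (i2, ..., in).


[[[[v1, v4], v3], v2], v5] - [[[[v1, v4], v3], v5], v2]

A multilinear Lie element is pinned by v1-initial words (v1 innermost).
Composite bracket: [[v5, v2], [[v1, v4], v3]]
Expanding via [a, b] = ab - ba: 16 signed words (2^4 = 16).
Keep just the words that open with v1:
  word v1v4v3v2v5 has sign +1, contributing +[[[[v1, v4], v3], v2], v5]
  word v1v4v3v5v2 has sign -1, contributing -[[[[v1, v4], v3], v5], v2]


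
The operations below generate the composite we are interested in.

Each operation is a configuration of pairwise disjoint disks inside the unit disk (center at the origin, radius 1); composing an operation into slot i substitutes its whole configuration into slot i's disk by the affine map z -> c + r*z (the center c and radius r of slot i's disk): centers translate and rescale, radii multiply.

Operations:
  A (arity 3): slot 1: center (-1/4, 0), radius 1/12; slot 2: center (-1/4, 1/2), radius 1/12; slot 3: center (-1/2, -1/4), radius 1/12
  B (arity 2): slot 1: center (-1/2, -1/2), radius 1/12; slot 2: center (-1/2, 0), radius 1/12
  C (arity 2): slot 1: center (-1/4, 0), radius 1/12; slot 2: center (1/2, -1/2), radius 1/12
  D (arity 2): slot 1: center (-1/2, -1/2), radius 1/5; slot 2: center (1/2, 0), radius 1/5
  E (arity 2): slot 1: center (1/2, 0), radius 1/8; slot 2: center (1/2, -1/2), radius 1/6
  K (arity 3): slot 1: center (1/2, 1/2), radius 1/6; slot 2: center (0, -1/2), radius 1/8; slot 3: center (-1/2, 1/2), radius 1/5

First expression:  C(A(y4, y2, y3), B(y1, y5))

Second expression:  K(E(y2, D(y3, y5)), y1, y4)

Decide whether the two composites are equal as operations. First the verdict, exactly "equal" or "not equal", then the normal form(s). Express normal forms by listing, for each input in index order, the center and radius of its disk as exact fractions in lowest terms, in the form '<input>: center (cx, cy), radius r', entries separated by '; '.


not equal; the first gives y1: center (11/24, -13/24), radius 1/144; y2: center (-13/48, 1/24), radius 1/144; y3: center (-7/24, -1/48), radius 1/144; y4: center (-13/48, 0), radius 1/144; y5: center (11/24, -1/2), radius 1/144 and the second y1: center (0, -1/2), radius 1/8; y2: center (7/12, 1/2), radius 1/48; y3: center (41/72, 29/72), radius 1/180; y4: center (-1/2, 1/2), radius 1/5; y5: center (43/72, 5/12), radius 1/180

Reducing the first expression gives y1: center (11/24, -13/24), radius 1/144; y2: center (-13/48, 1/24), radius 1/144; y3: center (-7/24, -1/48), radius 1/144; y4: center (-13/48, 0), radius 1/144; y5: center (11/24, -1/2), radius 1/144
Reducing the second expression gives y1: center (0, -1/2), radius 1/8; y2: center (7/12, 1/2), radius 1/48; y3: center (41/72, 29/72), radius 1/180; y4: center (-1/2, 1/2), radius 1/5; y5: center (43/72, 5/12), radius 1/180
The normal forms differ: not equal.


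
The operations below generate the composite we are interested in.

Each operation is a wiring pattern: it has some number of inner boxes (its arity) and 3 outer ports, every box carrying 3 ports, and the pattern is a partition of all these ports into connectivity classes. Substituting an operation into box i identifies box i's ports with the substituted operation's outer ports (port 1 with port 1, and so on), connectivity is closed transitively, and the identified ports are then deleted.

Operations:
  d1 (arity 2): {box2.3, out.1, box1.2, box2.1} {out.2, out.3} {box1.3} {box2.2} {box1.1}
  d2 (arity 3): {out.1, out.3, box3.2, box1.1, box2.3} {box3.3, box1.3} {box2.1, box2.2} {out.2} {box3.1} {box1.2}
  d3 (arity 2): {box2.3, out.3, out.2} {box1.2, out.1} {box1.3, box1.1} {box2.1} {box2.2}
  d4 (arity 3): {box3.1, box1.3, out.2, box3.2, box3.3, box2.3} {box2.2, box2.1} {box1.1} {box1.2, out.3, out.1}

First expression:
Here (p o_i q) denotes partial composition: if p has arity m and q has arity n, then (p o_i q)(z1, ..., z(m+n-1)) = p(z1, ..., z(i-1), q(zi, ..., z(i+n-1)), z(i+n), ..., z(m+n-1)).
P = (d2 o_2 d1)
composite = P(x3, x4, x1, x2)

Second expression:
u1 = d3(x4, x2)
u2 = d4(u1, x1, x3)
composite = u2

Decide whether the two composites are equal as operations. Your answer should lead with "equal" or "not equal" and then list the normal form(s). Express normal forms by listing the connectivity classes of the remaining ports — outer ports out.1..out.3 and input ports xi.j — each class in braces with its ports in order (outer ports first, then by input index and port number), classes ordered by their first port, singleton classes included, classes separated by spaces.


The first composite normalizes to {out.1, out.3, x1.1, x1.3, x2.2, x3.1, x4.2} {out.2} {x1.2} {x2.1} {x2.3, x3.3} {x3.2} {x4.1} {x4.3}
The second composite normalizes to {out.1, out.2, out.3, x1.3, x2.3, x3.1, x3.2, x3.3} {x1.1, x1.2} {x2.1} {x2.2} {x4.1, x4.3} {x4.2}
The forms do not match — not equal.

not equal — first {out.1, out.3, x1.1, x1.3, x2.2, x3.1, x4.2} {out.2} {x1.2} {x2.1} {x2.3, x3.3} {x3.2} {x4.1} {x4.3}, second {out.1, out.2, out.3, x1.3, x2.3, x3.1, x3.2, x3.3} {x1.1, x1.2} {x2.1} {x2.2} {x4.1, x4.3} {x4.2}


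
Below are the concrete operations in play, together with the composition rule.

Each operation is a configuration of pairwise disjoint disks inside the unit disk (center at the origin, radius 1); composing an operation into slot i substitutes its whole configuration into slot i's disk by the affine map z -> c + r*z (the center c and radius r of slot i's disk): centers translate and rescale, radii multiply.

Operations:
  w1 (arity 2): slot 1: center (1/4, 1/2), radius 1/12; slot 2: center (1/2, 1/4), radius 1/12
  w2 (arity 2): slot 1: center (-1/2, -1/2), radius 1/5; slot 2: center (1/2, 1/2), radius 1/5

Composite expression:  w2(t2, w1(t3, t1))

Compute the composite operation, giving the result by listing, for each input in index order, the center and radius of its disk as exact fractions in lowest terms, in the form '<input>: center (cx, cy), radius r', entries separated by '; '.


t1: center (3/5, 11/20), radius 1/60; t2: center (-1/2, -1/2), radius 1/5; t3: center (11/20, 3/5), radius 1/60


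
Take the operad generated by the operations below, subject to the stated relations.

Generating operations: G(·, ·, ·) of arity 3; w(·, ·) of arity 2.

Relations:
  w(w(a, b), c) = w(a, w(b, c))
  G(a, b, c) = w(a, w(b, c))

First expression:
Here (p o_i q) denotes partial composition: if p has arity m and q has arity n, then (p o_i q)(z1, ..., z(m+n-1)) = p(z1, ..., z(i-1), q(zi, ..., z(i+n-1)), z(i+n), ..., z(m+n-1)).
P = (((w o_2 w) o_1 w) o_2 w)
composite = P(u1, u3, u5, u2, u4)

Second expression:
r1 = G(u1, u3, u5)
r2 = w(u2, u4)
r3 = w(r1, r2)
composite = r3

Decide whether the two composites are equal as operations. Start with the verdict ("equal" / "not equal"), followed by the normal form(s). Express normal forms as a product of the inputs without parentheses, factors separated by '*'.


The first expression, normalized: u1 * u3 * u5 * u2 * u4
The second expression, normalized: u1 * u3 * u5 * u2 * u4
The forms coincide; equal.

equal: each reduces to u1 * u3 * u5 * u2 * u4


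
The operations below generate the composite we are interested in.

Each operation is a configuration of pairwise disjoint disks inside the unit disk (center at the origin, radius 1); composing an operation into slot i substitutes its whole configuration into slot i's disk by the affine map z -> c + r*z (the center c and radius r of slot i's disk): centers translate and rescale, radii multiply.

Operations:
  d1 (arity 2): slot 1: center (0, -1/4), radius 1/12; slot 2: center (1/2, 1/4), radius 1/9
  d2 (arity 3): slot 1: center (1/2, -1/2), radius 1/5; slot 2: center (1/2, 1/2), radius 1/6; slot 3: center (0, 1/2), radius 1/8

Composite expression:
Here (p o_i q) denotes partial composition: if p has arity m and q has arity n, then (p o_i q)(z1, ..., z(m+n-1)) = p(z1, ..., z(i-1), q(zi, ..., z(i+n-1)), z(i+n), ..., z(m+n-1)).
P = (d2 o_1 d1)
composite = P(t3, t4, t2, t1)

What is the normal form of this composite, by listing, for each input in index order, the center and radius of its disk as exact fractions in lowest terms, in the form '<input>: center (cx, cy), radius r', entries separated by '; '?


t1: center (0, 1/2), radius 1/8; t2: center (1/2, 1/2), radius 1/6; t3: center (1/2, -11/20), radius 1/60; t4: center (3/5, -9/20), radius 1/45

Below d2, radii multiply path by path; the t-disk centers shift.
t3: after 2 affine steps, its disk has center (1/2, -11/20), radius 1/60
t4: after 2 affine steps, its disk has center (3/5, -9/20), radius 1/45
t2: after 1 affine step, its disk has center (1/2, 1/2), radius 1/6
t1: after 1 affine step, its disk has center (0, 1/2), radius 1/8


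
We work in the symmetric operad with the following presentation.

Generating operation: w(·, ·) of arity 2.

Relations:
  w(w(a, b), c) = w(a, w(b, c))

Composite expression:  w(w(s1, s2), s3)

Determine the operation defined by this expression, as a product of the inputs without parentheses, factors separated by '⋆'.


s1 ⋆ s2 ⋆ s3

The w-tree's shape is irrelevant; the s-reading-order decides.
w(s1, s2) linearizes to s1 ⋆ s2
w(w(s1, s2), s3) linearizes to s1 ⋆ s2 ⋆ s3


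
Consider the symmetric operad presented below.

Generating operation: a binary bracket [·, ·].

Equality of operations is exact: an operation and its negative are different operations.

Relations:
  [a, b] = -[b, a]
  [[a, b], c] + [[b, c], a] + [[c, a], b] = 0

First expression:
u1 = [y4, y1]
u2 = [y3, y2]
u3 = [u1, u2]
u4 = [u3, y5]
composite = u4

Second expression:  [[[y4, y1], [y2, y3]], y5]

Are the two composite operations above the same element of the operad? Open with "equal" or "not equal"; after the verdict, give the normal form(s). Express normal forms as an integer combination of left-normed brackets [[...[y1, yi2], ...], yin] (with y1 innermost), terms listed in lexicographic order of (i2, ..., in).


The first expression, normalized: [[[[y1, y4], y2], y3], y5] - [[[[y1, y4], y3], y2], y5]
The second expression, normalized: -[[[[y1, y4], y2], y3], y5] + [[[[y1, y4], y3], y2], y5]
The normal forms differ: not equal.

not equal: they reduce to [[[[y1, y4], y2], y3], y5] - [[[[y1, y4], y3], y2], y5] and -[[[[y1, y4], y2], y3], y5] + [[[[y1, y4], y3], y2], y5]


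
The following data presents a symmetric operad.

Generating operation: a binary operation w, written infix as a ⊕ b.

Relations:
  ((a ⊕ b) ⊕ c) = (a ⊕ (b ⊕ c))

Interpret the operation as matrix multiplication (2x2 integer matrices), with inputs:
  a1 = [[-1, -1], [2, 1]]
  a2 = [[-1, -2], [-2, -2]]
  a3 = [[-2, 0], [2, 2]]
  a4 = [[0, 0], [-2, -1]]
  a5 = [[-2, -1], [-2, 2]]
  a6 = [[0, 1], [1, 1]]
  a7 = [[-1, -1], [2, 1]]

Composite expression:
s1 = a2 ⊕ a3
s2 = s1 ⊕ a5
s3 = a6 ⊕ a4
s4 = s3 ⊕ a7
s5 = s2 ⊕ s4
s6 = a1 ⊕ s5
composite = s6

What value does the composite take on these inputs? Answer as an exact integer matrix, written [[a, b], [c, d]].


[[0, -6], [0, 12]]

(a2 ⊕ a3) = [[-2, -4], [0, -4]]
((a2 ⊕ a3) ⊕ a5) = [[12, -6], [8, -8]]
(a6 ⊕ a4) = [[-2, -1], [-2, -1]]
((a6 ⊕ a4) ⊕ a7) = [[0, 1], [0, 1]]
(((a2 ⊕ a3) ⊕ a5) ⊕ ((a6 ⊕ a4) ⊕ a7)) = [[0, 6], [0, 0]]
(a1 ⊕ (((a2 ⊕ a3) ⊕ a5) ⊕ ((a6 ⊕ a4) ⊕ a7))) = [[0, -6], [0, 12]]


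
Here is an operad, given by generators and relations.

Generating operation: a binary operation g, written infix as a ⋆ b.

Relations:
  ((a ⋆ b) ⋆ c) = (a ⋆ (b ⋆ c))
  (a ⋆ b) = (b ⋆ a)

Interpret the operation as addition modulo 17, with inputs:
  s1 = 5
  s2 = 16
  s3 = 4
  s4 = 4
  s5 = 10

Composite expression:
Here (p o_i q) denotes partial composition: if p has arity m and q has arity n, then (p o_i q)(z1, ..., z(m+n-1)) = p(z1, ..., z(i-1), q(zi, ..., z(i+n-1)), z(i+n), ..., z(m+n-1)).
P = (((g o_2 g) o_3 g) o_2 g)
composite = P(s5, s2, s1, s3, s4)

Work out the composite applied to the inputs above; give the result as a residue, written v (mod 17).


(s2 ⋆ s1) = 4
(s3 ⋆ s4) = 8
((s2 ⋆ s1) ⋆ (s3 ⋆ s4)) = 12
(s5 ⋆ ((s2 ⋆ s1) ⋆ (s3 ⋆ s4))) = 5

5 (mod 17)


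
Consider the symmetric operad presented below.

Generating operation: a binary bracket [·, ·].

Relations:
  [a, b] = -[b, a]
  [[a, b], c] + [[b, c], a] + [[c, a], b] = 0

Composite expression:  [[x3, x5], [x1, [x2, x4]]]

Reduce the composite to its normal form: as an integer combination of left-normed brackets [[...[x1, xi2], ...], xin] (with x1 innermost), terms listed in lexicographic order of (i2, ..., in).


Skip Jacobi rewriting: expand, keep x1-initial words, read off terms.
Composite bracket: [[x3, x5], [x1, [x2, x4]]]
Expanding via [a, b] = ab - ba: 16 signed words (2^4 = 16).
Only words starting with x1 matter:
  from x1x2x4x3x5, sign -1: term -[[[[x1, x2], x4], x3], x5]
  from x1x2x4x5x3, sign +1: term +[[[[x1, x2], x4], x5], x3]
  from x1x4x2x3x5, sign +1: term +[[[[x1, x4], x2], x3], x5]
  from x1x4x2x5x3, sign -1: term -[[[[x1, x4], x2], x5], x3]

-[[[[x1, x2], x4], x3], x5] + [[[[x1, x2], x4], x5], x3] + [[[[x1, x4], x2], x3], x5] - [[[[x1, x4], x2], x5], x3]


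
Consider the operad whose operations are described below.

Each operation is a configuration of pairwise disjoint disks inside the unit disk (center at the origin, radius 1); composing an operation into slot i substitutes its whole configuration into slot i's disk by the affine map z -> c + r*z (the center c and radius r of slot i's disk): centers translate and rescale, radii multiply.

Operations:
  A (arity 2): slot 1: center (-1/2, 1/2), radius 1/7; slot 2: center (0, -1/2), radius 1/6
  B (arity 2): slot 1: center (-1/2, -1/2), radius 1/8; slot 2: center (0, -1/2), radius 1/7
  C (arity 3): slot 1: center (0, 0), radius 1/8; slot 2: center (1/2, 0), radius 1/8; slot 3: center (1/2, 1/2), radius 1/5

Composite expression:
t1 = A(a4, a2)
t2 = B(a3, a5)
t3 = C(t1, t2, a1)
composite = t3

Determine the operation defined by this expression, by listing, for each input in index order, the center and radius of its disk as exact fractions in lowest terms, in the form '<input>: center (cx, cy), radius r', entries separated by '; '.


a1: center (1/2, 1/2), radius 1/5; a2: center (0, -1/16), radius 1/48; a3: center (7/16, -1/16), radius 1/64; a4: center (-1/16, 1/16), radius 1/56; a5: center (1/2, -1/16), radius 1/56

Each a-disk chains the slot maps above it in C; radii multiply.
a4: after 2 affine steps, its disk has center (-1/16, 1/16), radius 1/56
a2: after 2 affine steps, its disk has center (0, -1/16), radius 1/48
a3: after 2 affine steps, its disk has center (7/16, -1/16), radius 1/64
a5: after 2 affine steps, its disk has center (1/2, -1/16), radius 1/56
a1: after 1 affine step, its disk has center (1/2, 1/2), radius 1/5


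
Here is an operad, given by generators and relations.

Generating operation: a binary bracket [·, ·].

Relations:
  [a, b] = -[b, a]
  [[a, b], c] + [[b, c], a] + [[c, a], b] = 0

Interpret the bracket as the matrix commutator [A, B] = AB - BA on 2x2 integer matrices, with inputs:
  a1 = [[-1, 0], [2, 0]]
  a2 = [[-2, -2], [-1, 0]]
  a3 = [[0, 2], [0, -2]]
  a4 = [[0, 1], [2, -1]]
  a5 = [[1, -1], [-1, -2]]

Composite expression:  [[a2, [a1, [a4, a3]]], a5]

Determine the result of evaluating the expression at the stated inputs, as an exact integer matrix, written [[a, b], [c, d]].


[[-24, -48], [-24, 24]]

[a4, a3] = [[-4, 0], [4, 4]]
[a1, [a4, a3]] = [[0, 0], [-12, 0]]
[a2, [a1, [a4, a3]]] = [[24, 0], [-24, -24]]
[[a2, [a1, [a4, a3]]], a5] = [[-24, -48], [-24, 24]]


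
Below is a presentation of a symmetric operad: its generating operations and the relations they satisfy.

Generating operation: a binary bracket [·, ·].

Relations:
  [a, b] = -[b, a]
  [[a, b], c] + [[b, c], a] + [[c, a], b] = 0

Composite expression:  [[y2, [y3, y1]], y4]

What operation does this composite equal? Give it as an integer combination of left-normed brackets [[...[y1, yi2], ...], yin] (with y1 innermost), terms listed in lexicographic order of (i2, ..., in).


[[[y1, y3], y2], y4]

In the tensor algebra, words opening y1 carry the y1-anchored form.
Composite bracket: [[y2, [y3, y1]], y4]
Under [a, b] = ab - ba we get 8 signed associative words (2^3 = 8).
Keep just the words that open with y1:
  from y1y3y2y4, sign +1: term +[[[y1, y3], y2], y4]


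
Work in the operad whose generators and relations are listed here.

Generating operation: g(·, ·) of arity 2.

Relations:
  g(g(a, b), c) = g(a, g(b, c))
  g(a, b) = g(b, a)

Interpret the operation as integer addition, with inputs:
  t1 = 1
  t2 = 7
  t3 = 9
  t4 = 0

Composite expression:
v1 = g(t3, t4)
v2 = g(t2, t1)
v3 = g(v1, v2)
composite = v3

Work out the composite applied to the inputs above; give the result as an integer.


g(t3, t4) = 9
g(t2, t1) = 8
g(g(t3, t4), g(t2, t1)) = 17

17


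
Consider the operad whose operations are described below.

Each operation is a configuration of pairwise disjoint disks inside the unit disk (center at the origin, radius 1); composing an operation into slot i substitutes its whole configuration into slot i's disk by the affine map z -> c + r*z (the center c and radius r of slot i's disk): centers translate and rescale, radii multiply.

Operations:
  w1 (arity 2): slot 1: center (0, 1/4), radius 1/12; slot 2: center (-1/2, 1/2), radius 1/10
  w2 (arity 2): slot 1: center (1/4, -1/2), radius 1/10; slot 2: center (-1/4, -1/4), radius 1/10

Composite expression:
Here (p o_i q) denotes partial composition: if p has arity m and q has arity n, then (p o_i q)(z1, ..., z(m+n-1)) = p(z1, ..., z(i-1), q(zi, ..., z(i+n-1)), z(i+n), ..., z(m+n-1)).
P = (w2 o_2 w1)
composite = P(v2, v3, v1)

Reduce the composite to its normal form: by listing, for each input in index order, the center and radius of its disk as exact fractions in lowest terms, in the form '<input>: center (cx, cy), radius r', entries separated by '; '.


Below w2, radii multiply path by path; the v-disk centers shift.
input v2: composing its 1 substitution step yields center (1/4, -1/2), radius 1/10
input v3: composing its 2 substitution steps yields center (-1/4, -9/40), radius 1/120
input v1: composing its 2 substitution steps yields center (-3/10, -1/5), radius 1/100

v1: center (-3/10, -1/5), radius 1/100; v2: center (1/4, -1/2), radius 1/10; v3: center (-1/4, -9/40), radius 1/120


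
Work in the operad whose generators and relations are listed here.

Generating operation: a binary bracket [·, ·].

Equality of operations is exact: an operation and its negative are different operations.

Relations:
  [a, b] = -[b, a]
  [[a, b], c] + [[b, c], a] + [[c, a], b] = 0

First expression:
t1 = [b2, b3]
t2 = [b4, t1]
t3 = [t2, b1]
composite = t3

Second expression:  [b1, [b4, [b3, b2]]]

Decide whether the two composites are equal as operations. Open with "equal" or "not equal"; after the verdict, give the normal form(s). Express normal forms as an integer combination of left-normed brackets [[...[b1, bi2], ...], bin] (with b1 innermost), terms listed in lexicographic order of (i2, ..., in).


equal; both compose to [[[b1, b2], b3], b4] - [[[b1, b3], b2], b4] - [[[b1, b4], b2], b3] + [[[b1, b4], b3], b2]

The first composite normalizes to [[[b1, b2], b3], b4] - [[[b1, b3], b2], b4] - [[[b1, b4], b2], b3] + [[[b1, b4], b3], b2]
The second composite normalizes to [[[b1, b2], b3], b4] - [[[b1, b3], b2], b4] - [[[b1, b4], b2], b3] + [[[b1, b4], b3], b2]
Same normal form: equal.


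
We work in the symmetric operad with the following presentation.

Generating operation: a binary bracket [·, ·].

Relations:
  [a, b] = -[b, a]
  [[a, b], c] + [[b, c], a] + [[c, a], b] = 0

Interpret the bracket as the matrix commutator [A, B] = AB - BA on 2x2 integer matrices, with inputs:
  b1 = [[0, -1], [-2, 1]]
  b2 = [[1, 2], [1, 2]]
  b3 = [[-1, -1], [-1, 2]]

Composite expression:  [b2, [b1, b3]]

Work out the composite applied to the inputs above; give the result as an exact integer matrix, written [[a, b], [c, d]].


[[12, 6], [3, -12]]

[b1, b3] = [[-1, -2], [5, 1]]
[b2, [b1, b3]] = [[12, 6], [3, -12]]


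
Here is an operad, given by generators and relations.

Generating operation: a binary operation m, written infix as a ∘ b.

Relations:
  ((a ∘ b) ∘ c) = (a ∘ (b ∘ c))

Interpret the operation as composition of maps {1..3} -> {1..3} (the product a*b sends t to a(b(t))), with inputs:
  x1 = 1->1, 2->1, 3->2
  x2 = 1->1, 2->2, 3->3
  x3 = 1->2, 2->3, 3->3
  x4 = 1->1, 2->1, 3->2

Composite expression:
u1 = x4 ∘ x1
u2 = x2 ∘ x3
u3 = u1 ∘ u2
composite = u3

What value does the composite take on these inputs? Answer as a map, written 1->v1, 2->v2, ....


1->1, 2->1, 3->1

(x4 ∘ x1) = 1->1, 2->1, 3->1
(x2 ∘ x3) = 1->2, 2->3, 3->3
((x4 ∘ x1) ∘ (x2 ∘ x3)) = 1->1, 2->1, 3->1


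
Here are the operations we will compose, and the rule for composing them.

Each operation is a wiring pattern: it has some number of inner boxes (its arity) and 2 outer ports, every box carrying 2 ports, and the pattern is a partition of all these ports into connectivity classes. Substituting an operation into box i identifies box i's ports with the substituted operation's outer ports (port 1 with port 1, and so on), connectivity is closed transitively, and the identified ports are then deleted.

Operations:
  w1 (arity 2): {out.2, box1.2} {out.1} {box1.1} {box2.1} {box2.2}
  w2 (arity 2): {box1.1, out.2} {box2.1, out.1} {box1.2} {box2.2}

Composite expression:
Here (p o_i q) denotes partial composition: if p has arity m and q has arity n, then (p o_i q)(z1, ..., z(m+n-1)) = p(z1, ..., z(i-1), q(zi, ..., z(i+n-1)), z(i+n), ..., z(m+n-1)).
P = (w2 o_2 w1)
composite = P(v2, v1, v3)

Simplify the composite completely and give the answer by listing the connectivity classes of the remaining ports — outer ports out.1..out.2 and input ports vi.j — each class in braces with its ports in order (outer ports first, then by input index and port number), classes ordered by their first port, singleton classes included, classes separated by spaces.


{out.1} {out.2, v2.1} {v1.1} {v1.2} {v2.2} {v3.1} {v3.2}

Treat the ports identified at w2 as solder joints: merge, then drop.
stage w1: inputs (v1, v3), connectivity {out.1} {out.2, v1.2} {v1.1} {v3.1} {v3.2}, out.j its boundary
stage w2: inputs (v2, v1, v3), connectivity {out.1} {out.2, v2.1} {v1.1} {v1.2} {v2.2} {v3.1} {v3.2}, out.j its boundary


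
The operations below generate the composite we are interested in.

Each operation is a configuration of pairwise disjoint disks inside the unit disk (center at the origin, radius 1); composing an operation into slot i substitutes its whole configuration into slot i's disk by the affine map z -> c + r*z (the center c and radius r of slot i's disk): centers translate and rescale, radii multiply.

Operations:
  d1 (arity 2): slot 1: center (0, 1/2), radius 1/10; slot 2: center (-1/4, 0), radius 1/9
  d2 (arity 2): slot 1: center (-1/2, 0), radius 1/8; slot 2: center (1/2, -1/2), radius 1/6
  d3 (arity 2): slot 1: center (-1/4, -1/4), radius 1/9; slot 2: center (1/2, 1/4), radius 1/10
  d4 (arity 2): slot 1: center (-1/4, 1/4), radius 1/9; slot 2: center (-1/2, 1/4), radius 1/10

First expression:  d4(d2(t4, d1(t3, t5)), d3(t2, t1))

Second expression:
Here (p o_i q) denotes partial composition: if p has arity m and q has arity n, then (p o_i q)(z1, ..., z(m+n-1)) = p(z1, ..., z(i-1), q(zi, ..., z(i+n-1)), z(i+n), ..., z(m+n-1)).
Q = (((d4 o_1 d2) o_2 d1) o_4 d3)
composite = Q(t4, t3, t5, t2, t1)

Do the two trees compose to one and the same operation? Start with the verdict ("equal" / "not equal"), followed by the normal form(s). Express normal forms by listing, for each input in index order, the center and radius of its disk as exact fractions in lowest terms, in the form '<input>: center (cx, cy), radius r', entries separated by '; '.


The first expression reduces to t1: center (-9/20, 11/40), radius 1/100; t2: center (-21/40, 9/40), radius 1/90; t3: center (-7/36, 11/54), radius 1/540; t4: center (-11/36, 1/4), radius 1/72; t5: center (-43/216, 7/36), radius 1/486
The second expression reduces to t1: center (-9/20, 11/40), radius 1/100; t2: center (-21/40, 9/40), radius 1/90; t3: center (-7/36, 11/54), radius 1/540; t4: center (-11/36, 1/4), radius 1/72; t5: center (-43/216, 7/36), radius 1/486
Same normal form: equal.

equal; the common form is t1: center (-9/20, 11/40), radius 1/100; t2: center (-21/40, 9/40), radius 1/90; t3: center (-7/36, 11/54), radius 1/540; t4: center (-11/36, 1/4), radius 1/72; t5: center (-43/216, 7/36), radius 1/486


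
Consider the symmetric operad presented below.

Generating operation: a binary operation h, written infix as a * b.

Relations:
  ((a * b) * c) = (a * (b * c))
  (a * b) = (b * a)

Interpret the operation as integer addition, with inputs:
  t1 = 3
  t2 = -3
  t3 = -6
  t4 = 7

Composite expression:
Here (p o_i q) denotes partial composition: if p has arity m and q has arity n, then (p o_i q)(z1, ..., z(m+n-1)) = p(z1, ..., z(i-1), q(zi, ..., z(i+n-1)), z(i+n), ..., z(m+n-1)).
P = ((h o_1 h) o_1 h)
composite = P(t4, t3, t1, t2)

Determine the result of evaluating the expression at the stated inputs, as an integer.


(t4 * t3) = 1
((t4 * t3) * t1) = 4
(((t4 * t3) * t1) * t2) = 1

1


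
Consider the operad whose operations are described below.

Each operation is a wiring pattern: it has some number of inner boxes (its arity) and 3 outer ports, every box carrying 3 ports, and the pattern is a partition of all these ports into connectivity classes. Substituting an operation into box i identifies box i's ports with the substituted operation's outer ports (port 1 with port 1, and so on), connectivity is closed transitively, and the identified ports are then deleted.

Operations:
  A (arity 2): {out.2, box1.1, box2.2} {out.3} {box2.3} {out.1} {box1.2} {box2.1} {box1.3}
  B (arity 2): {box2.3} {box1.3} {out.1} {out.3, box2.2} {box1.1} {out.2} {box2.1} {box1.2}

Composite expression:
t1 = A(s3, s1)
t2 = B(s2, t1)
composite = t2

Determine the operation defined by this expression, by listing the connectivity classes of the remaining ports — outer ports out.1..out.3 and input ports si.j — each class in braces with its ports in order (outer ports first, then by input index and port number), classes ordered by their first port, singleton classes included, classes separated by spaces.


{out.1} {out.2} {out.3, s1.2, s3.1} {s1.1} {s1.3} {s2.1} {s2.2} {s2.3} {s3.2} {s3.3}

Treat the ports identified at B as solder joints: merge, then drop.
composing A on (s3, s1), with out.j its own outer ports: {out.1} {out.2, s1.2, s3.1} {out.3} {s1.1} {s1.3} {s3.2} {s3.3}
composing B on (s2, s3, s1), with out.j its own outer ports: {out.1} {out.2} {out.3, s1.2, s3.1} {s1.1} {s1.3} {s2.1} {s2.2} {s2.3} {s3.2} {s3.3}


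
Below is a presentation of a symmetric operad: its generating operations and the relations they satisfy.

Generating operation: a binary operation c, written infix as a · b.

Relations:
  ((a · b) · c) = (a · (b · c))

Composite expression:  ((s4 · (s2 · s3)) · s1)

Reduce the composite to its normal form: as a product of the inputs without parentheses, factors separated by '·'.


s4 · s2 · s3 · s1

Associativity of c dissolves the nesting; only the s-input order survives.
(s2 · s3) flattens to s2 · s3
(s4 · (s2 · s3)) flattens to s4 · s2 · s3
((s4 · (s2 · s3)) · s1) flattens to s4 · s2 · s3 · s1


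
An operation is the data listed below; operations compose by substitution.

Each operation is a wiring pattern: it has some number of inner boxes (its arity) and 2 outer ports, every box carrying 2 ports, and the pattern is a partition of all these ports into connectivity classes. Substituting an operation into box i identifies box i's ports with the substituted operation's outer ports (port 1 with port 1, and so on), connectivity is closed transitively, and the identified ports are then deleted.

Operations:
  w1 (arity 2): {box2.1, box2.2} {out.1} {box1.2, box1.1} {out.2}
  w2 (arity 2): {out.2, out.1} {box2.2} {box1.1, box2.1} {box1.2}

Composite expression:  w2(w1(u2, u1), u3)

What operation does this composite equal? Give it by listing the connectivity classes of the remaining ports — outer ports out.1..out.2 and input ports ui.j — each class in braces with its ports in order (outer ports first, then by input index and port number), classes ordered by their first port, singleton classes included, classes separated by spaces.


{out.1, out.2} {u1.1, u1.2} {u2.1, u2.2} {u3.1} {u3.2}


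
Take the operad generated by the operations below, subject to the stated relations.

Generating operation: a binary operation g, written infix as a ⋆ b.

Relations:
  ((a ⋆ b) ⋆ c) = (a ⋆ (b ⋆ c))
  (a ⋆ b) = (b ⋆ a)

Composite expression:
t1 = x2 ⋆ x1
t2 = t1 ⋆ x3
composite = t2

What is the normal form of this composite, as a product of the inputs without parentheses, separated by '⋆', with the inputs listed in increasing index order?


x1 ⋆ x2 ⋆ x3

With g associative and commutative, the x-input set is all that matters.
(x2 ⋆ x1) flattens to x2 ⋆ x1
((x2 ⋆ x1) ⋆ x3) flattens to x2 ⋆ x1 ⋆ x3
the factors in increasing index order: x1 ⋆ x2 ⋆ x3


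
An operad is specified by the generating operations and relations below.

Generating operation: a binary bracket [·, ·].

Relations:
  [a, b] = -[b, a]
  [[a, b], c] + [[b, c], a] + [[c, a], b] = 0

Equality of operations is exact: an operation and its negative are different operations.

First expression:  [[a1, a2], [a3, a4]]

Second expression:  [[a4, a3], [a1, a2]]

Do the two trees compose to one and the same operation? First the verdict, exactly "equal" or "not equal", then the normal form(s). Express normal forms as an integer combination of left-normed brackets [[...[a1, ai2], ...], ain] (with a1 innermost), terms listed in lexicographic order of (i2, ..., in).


equal; both compose to [[[a1, a2], a3], a4] - [[[a1, a2], a4], a3]

In normal form, the first expression is [[[a1, a2], a3], a4] - [[[a1, a2], a4], a3]
In normal form, the second expression is [[[a1, a2], a3], a4] - [[[a1, a2], a4], a3]
Identical normal forms: equal.


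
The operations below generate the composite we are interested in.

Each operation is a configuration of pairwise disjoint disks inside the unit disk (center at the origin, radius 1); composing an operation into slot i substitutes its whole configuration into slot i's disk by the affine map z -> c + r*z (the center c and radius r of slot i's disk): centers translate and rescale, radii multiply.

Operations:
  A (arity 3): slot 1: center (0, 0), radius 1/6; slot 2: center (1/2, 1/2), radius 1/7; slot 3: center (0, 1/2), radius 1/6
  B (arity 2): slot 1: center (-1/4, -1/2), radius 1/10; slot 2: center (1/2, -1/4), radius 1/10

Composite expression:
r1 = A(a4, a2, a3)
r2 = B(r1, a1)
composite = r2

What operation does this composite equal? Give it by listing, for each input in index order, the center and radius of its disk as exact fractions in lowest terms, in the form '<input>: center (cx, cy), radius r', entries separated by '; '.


a1: center (1/2, -1/4), radius 1/10; a2: center (-1/5, -9/20), radius 1/70; a3: center (-1/4, -9/20), radius 1/60; a4: center (-1/4, -1/2), radius 1/60

Below B, radii multiply path by path; the a-disk centers shift.
tracing a4 down its 2-map path: center (-1/4, -1/2), radius 1/60
tracing a2 down its 2-map path: center (-1/5, -9/20), radius 1/70
tracing a3 down its 2-map path: center (-1/4, -9/20), radius 1/60
tracing a1 down its 1-map path: center (1/2, -1/4), radius 1/10


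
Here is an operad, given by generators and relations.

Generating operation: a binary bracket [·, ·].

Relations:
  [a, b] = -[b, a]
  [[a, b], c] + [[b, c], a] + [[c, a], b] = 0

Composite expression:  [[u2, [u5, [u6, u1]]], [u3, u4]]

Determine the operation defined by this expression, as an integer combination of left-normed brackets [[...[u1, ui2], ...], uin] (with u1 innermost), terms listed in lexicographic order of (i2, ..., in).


-[[[[[u1, u6], u5], u2], u3], u4] + [[[[[u1, u6], u5], u2], u4], u3]

Antisymmetry and Jacobi reduce to u1-anchored left-normed brackets.
Composite bracket: [[u2, [u5, [u6, u1]]], [u3, u4]]
Expanding via [a, b] = ab - ba: 32 signed words (2^5 = 32).
Only words starting with u1 matter:
  u1u6u5u2u3u4 (sign -1) contributes -[[[[[u1, u6], u5], u2], u3], u4]
  u1u6u5u2u4u3 (sign +1) contributes +[[[[[u1, u6], u5], u2], u4], u3]
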